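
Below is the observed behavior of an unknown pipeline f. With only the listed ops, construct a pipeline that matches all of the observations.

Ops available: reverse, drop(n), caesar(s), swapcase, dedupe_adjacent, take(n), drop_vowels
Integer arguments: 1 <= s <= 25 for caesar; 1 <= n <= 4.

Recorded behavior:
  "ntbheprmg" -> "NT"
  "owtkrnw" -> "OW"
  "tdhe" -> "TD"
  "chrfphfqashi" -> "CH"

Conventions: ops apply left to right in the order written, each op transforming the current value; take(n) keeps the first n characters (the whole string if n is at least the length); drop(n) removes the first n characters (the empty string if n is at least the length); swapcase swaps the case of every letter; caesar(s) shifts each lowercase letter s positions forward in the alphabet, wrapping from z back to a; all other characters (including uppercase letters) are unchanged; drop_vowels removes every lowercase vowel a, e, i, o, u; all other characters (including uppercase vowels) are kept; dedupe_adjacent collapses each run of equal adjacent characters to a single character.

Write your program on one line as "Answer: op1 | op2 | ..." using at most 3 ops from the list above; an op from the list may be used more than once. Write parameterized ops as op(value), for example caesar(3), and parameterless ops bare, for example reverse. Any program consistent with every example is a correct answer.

take(2) | swapcase

Check, running the answer program on each example:
  "ntbheprmg" -> "nt" -> "NT"
  "owtkrnw" -> "ow" -> "OW"
  "tdhe" -> "td" -> "TD"
  "chrfphfqashi" -> "ch" -> "CH"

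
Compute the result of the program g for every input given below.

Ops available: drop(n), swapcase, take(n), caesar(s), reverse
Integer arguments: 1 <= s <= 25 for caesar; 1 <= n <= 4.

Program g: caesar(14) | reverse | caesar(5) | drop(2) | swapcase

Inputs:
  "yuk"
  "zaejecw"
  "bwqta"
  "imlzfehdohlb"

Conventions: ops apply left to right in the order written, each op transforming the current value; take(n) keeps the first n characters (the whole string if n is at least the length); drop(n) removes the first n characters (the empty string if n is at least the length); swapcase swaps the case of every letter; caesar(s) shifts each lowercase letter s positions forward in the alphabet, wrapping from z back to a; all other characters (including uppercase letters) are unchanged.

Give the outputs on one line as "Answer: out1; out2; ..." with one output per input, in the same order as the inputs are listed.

Execution, op by op:
  "yuk" -> "miy" -> "yim" -> "dnr" -> "r" -> "R"
  "zaejecw" -> "nosxsqk" -> "kqsxson" -> "pvxcxts" -> "xcxts" -> "XCXTS"
  "bwqta" -> "pkeho" -> "ohekp" -> "tmjpu" -> "jpu" -> "JPU"
  "imlzfehdohlb" -> "wazntsvrcvzp" -> "pzvcrvstnzaw" -> "ueahwaxysefb" -> "ahwaxysefb" -> "AHWAXYSEFB"

"R"; "XCXTS"; "JPU"; "AHWAXYSEFB"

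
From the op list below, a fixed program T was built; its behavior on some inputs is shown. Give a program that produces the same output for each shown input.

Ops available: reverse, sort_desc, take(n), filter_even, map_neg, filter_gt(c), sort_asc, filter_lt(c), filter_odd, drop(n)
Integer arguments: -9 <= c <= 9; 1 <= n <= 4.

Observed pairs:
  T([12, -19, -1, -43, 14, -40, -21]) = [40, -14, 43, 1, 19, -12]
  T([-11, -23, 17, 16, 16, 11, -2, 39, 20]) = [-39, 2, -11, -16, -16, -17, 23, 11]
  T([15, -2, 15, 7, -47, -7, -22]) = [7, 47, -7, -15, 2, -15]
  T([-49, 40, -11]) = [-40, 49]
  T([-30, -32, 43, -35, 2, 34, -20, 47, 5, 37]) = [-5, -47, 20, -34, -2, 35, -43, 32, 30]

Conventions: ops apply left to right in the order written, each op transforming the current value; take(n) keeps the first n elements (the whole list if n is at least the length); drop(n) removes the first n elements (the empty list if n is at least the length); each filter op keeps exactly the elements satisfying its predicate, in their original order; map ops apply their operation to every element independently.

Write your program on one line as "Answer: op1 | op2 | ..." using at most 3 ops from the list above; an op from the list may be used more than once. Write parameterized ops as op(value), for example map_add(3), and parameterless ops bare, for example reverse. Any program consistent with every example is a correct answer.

reverse | map_neg | drop(1)

Check, running the answer program on each example:
  [12, -19, -1, -43, 14, -40, -21] -> [-21, -40, 14, -43, -1, -19, 12] -> [21, 40, -14, 43, 1, 19, -12] -> [40, -14, 43, 1, 19, -12]
  [-11, -23, 17, 16, 16, 11, -2, 39, 20] -> [20, 39, -2, 11, 16, 16, 17, -23, -11] -> [-20, -39, 2, -11, -16, -16, -17, 23, 11] -> [-39, 2, -11, -16, -16, -17, 23, 11]
  [15, -2, 15, 7, -47, -7, -22] -> [-22, -7, -47, 7, 15, -2, 15] -> [22, 7, 47, -7, -15, 2, -15] -> [7, 47, -7, -15, 2, -15]
  [-49, 40, -11] -> [-11, 40, -49] -> [11, -40, 49] -> [-40, 49]
  [-30, -32, 43, -35, 2, 34, -20, 47, 5, 37] -> [37, 5, 47, -20, 34, 2, -35, 43, -32, -30] -> [-37, -5, -47, 20, -34, -2, 35, -43, 32, 30] -> [-5, -47, 20, -34, -2, 35, -43, 32, 30]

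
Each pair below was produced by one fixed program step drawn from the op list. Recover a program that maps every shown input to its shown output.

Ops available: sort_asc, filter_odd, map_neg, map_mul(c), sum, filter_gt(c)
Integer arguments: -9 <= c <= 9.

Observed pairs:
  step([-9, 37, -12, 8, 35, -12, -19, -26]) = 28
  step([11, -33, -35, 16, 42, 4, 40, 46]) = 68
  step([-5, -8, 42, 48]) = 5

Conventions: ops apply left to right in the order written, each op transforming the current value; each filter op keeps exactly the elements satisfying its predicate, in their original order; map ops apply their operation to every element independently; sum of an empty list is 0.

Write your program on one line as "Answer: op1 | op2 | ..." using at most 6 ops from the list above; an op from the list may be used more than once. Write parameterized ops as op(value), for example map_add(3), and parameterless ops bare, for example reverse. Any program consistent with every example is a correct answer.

sort_asc | filter_odd | map_neg | sort_asc | filter_gt(-8) | sum

Check, running the answer program on each example:
  [-9, 37, -12, 8, 35, -12, -19, -26] -> [-26, -19, -12, -12, -9, 8, 35, 37] -> [-19, -9, 35, 37] -> [19, 9, -35, -37] -> [-37, -35, 9, 19] -> [9, 19] -> 28
  [11, -33, -35, 16, 42, 4, 40, 46] -> [-35, -33, 4, 11, 16, 40, 42, 46] -> [-35, -33, 11] -> [35, 33, -11] -> [-11, 33, 35] -> [33, 35] -> 68
  [-5, -8, 42, 48] -> [-8, -5, 42, 48] -> [-5] -> [5] -> [5] -> [5] -> 5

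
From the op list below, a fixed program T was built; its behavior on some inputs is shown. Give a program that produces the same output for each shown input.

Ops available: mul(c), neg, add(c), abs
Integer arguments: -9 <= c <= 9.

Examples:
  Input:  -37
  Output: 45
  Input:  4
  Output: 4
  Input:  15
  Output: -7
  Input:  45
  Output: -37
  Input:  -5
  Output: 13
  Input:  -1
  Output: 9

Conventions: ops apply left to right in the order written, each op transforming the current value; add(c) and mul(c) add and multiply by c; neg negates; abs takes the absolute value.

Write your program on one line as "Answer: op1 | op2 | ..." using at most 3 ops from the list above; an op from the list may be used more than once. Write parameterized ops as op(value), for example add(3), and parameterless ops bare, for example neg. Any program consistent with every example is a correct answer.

neg | add(8)

Check, running the answer program on each example:
  -37 -> 37 -> 45
  4 -> -4 -> 4
  15 -> -15 -> -7
  45 -> -45 -> -37
  -5 -> 5 -> 13
  -1 -> 1 -> 9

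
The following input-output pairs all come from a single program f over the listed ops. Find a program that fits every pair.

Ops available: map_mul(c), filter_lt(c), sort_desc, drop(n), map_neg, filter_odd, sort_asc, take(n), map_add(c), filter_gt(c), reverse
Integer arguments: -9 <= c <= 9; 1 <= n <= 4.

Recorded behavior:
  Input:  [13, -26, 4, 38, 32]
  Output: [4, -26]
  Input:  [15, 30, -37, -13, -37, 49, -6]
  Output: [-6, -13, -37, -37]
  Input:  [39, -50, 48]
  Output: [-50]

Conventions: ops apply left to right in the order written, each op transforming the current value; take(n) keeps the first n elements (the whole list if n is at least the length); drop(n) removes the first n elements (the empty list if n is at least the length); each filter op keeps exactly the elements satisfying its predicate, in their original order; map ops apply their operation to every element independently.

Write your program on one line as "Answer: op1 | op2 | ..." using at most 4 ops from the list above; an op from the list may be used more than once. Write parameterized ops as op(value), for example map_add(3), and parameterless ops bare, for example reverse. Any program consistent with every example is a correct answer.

sort_asc | filter_lt(7) | reverse

Check, running the answer program on each example:
  [13, -26, 4, 38, 32] -> [-26, 4, 13, 32, 38] -> [-26, 4] -> [4, -26]
  [15, 30, -37, -13, -37, 49, -6] -> [-37, -37, -13, -6, 15, 30, 49] -> [-37, -37, -13, -6] -> [-6, -13, -37, -37]
  [39, -50, 48] -> [-50, 39, 48] -> [-50] -> [-50]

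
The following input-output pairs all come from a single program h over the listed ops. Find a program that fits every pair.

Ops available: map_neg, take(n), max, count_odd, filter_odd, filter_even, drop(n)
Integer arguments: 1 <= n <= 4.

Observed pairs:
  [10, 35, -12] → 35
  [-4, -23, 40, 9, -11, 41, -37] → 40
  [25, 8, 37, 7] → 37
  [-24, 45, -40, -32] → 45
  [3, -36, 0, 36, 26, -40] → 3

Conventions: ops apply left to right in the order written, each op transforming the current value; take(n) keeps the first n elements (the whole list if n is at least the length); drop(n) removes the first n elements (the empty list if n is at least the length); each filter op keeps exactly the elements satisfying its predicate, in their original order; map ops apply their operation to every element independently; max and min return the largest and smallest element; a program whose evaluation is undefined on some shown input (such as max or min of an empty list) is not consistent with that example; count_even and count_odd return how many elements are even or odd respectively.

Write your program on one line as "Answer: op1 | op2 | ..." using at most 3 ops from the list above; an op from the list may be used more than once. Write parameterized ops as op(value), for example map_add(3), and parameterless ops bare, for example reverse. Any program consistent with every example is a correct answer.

take(3) | max

Check, running the answer program on each example:
  [10, 35, -12] -> [10, 35, -12] -> 35
  [-4, -23, 40, 9, -11, 41, -37] -> [-4, -23, 40] -> 40
  [25, 8, 37, 7] -> [25, 8, 37] -> 37
  [-24, 45, -40, -32] -> [-24, 45, -40] -> 45
  [3, -36, 0, 36, 26, -40] -> [3, -36, 0] -> 3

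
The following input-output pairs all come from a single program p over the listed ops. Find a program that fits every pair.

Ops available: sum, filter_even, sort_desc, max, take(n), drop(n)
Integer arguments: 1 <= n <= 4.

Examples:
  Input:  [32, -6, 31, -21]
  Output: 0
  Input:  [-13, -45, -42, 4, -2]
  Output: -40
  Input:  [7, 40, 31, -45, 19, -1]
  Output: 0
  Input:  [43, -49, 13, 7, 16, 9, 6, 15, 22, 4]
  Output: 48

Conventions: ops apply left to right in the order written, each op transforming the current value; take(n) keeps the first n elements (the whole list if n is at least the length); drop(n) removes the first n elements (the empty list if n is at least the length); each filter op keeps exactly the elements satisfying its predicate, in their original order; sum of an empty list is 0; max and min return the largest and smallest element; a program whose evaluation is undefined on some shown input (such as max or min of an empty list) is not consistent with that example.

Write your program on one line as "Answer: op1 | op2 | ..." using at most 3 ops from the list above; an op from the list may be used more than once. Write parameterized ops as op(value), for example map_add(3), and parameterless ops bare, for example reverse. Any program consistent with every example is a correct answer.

drop(2) | filter_even | sum

Check, running the answer program on each example:
  [32, -6, 31, -21] -> [31, -21] -> [] -> 0
  [-13, -45, -42, 4, -2] -> [-42, 4, -2] -> [-42, 4, -2] -> -40
  [7, 40, 31, -45, 19, -1] -> [31, -45, 19, -1] -> [] -> 0
  [43, -49, 13, 7, 16, 9, 6, 15, 22, 4] -> [13, 7, 16, 9, 6, 15, 22, 4] -> [16, 6, 22, 4] -> 48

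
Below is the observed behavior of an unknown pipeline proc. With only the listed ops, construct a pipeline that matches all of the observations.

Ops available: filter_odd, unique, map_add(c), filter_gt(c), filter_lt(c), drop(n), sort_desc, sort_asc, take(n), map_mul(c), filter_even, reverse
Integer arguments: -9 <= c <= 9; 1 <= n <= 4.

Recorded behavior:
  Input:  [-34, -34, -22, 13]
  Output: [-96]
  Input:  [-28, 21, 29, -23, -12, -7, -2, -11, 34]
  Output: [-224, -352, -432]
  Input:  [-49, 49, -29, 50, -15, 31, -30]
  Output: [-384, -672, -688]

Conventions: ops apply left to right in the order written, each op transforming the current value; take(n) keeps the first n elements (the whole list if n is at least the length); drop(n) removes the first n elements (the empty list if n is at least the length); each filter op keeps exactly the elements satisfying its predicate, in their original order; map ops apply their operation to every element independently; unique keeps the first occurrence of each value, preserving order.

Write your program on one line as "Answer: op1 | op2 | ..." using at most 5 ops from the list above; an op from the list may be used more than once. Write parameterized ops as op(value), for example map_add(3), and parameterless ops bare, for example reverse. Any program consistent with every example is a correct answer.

sort_asc | filter_gt(7) | map_add(-7) | map_mul(4) | map_mul(-4)

Check, running the answer program on each example:
  [-34, -34, -22, 13] -> [-34, -34, -22, 13] -> [13] -> [6] -> [24] -> [-96]
  [-28, 21, 29, -23, -12, -7, -2, -11, 34] -> [-28, -23, -12, -11, -7, -2, 21, 29, 34] -> [21, 29, 34] -> [14, 22, 27] -> [56, 88, 108] -> [-224, -352, -432]
  [-49, 49, -29, 50, -15, 31, -30] -> [-49, -30, -29, -15, 31, 49, 50] -> [31, 49, 50] -> [24, 42, 43] -> [96, 168, 172] -> [-384, -672, -688]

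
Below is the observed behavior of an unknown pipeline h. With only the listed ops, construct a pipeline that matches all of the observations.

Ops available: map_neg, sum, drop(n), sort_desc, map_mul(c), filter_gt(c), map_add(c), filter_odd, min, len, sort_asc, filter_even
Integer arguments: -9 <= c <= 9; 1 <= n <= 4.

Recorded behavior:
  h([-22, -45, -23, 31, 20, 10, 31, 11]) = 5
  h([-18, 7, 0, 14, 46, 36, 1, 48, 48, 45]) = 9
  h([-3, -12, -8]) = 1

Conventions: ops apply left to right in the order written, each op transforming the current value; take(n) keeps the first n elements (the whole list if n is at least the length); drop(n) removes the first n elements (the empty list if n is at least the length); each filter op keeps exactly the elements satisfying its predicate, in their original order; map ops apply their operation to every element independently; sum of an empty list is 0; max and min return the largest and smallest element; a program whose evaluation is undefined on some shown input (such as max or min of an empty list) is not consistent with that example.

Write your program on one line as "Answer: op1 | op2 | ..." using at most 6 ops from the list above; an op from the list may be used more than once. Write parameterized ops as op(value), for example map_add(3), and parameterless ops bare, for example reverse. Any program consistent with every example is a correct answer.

filter_gt(-8) | sort_desc | map_mul(8) | map_neg | map_mul(-7) | len

Check, running the answer program on each example:
  [-22, -45, -23, 31, 20, 10, 31, 11] -> [31, 20, 10, 31, 11] -> [31, 31, 20, 11, 10] -> [248, 248, 160, 88, 80] -> [-248, -248, -160, -88, -80] -> [1736, 1736, 1120, 616, 560] -> 5
  [-18, 7, 0, 14, 46, 36, 1, 48, 48, 45] -> [7, 0, 14, 46, 36, 1, 48, 48, 45] -> [48, 48, 46, 45, 36, 14, 7, 1, 0] -> [384, 384, 368, 360, 288, 112, 56, 8, 0] -> [-384, -384, -368, -360, -288, -112, -56, -8, 0] -> [2688, 2688, 2576, 2520, 2016, 784, 392, 56, 0] -> 9
  [-3, -12, -8] -> [-3] -> [-3] -> [-24] -> [24] -> [-168] -> 1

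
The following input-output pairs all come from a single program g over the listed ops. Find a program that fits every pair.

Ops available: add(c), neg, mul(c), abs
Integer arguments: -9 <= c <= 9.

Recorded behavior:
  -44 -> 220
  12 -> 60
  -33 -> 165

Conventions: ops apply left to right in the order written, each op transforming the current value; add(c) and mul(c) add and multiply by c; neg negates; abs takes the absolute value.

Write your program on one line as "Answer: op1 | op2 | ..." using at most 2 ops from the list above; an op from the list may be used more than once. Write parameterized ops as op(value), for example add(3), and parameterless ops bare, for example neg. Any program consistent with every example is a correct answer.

mul(-5) | abs

Check, running the answer program on each example:
  -44 -> 220 -> 220
  12 -> -60 -> 60
  -33 -> 165 -> 165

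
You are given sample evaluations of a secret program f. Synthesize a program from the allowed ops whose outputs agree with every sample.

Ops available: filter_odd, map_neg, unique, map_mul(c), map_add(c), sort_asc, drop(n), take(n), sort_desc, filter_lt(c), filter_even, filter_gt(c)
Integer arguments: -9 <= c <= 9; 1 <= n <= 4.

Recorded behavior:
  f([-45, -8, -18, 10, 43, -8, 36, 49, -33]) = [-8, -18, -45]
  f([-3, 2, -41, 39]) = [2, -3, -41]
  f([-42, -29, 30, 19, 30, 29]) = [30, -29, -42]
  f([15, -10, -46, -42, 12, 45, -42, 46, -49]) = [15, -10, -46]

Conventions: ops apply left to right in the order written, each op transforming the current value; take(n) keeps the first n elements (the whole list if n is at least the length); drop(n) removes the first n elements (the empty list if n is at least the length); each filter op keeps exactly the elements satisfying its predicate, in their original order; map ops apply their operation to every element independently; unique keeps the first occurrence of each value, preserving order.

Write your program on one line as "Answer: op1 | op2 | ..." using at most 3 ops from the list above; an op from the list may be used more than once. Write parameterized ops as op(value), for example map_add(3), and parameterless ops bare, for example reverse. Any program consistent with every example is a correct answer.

take(3) | sort_desc

Check, running the answer program on each example:
  [-45, -8, -18, 10, 43, -8, 36, 49, -33] -> [-45, -8, -18] -> [-8, -18, -45]
  [-3, 2, -41, 39] -> [-3, 2, -41] -> [2, -3, -41]
  [-42, -29, 30, 19, 30, 29] -> [-42, -29, 30] -> [30, -29, -42]
  [15, -10, -46, -42, 12, 45, -42, 46, -49] -> [15, -10, -46] -> [15, -10, -46]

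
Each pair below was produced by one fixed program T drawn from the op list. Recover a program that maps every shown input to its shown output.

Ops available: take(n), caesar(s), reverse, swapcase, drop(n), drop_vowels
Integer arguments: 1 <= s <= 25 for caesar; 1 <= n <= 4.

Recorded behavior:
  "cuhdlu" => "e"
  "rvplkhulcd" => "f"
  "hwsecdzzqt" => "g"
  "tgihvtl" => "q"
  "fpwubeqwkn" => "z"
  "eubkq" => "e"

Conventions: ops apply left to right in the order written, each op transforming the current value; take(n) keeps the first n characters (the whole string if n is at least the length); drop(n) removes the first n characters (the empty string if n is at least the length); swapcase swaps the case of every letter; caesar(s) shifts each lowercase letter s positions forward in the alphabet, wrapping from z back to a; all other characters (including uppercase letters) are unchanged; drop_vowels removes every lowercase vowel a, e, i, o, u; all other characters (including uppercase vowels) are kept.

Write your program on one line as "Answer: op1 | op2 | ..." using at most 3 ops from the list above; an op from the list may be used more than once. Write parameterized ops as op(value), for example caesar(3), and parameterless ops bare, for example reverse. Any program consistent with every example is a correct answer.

take(2) | drop(1) | caesar(10)

Check, running the answer program on each example:
  "cuhdlu" -> "cu" -> "u" -> "e"
  "rvplkhulcd" -> "rv" -> "v" -> "f"
  "hwsecdzzqt" -> "hw" -> "w" -> "g"
  "tgihvtl" -> "tg" -> "g" -> "q"
  "fpwubeqwkn" -> "fp" -> "p" -> "z"
  "eubkq" -> "eu" -> "u" -> "e"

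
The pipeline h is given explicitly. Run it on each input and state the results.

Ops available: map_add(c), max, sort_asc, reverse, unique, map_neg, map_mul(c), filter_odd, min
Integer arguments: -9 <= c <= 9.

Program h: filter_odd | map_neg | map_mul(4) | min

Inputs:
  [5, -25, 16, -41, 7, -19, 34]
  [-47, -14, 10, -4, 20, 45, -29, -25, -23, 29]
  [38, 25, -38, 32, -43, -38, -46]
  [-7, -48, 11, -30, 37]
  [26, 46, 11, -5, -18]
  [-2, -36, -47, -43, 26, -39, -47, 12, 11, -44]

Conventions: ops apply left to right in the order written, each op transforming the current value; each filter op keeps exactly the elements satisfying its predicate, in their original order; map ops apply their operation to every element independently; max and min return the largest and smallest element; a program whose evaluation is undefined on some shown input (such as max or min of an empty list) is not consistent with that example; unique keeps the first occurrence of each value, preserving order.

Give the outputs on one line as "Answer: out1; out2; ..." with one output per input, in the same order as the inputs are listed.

-28; -180; -100; -148; -44; -44

Execution, op by op:
  [5, -25, 16, -41, 7, -19, 34] -> [5, -25, -41, 7, -19] -> [-5, 25, 41, -7, 19] -> [-20, 100, 164, -28, 76] -> -28
  [-47, -14, 10, -4, 20, 45, -29, -25, -23, 29] -> [-47, 45, -29, -25, -23, 29] -> [47, -45, 29, 25, 23, -29] -> [188, -180, 116, 100, 92, -116] -> -180
  [38, 25, -38, 32, -43, -38, -46] -> [25, -43] -> [-25, 43] -> [-100, 172] -> -100
  [-7, -48, 11, -30, 37] -> [-7, 11, 37] -> [7, -11, -37] -> [28, -44, -148] -> -148
  [26, 46, 11, -5, -18] -> [11, -5] -> [-11, 5] -> [-44, 20] -> -44
  [-2, -36, -47, -43, 26, -39, -47, 12, 11, -44] -> [-47, -43, -39, -47, 11] -> [47, 43, 39, 47, -11] -> [188, 172, 156, 188, -44] -> -44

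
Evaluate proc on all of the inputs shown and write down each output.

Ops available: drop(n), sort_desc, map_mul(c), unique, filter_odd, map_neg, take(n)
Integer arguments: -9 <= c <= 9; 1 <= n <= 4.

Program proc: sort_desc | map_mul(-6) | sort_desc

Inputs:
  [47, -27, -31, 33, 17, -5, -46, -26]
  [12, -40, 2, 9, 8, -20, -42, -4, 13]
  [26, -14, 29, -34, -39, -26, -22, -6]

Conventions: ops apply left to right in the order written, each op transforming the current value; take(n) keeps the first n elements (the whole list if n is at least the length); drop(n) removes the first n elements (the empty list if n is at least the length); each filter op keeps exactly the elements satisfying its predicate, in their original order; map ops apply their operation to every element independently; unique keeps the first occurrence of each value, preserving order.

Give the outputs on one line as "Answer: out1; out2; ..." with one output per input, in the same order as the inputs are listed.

Execution, op by op:
  [47, -27, -31, 33, 17, -5, -46, -26] -> [47, 33, 17, -5, -26, -27, -31, -46] -> [-282, -198, -102, 30, 156, 162, 186, 276] -> [276, 186, 162, 156, 30, -102, -198, -282]
  [12, -40, 2, 9, 8, -20, -42, -4, 13] -> [13, 12, 9, 8, 2, -4, -20, -40, -42] -> [-78, -72, -54, -48, -12, 24, 120, 240, 252] -> [252, 240, 120, 24, -12, -48, -54, -72, -78]
  [26, -14, 29, -34, -39, -26, -22, -6] -> [29, 26, -6, -14, -22, -26, -34, -39] -> [-174, -156, 36, 84, 132, 156, 204, 234] -> [234, 204, 156, 132, 84, 36, -156, -174]

[276, 186, 162, 156, 30, -102, -198, -282]; [252, 240, 120, 24, -12, -48, -54, -72, -78]; [234, 204, 156, 132, 84, 36, -156, -174]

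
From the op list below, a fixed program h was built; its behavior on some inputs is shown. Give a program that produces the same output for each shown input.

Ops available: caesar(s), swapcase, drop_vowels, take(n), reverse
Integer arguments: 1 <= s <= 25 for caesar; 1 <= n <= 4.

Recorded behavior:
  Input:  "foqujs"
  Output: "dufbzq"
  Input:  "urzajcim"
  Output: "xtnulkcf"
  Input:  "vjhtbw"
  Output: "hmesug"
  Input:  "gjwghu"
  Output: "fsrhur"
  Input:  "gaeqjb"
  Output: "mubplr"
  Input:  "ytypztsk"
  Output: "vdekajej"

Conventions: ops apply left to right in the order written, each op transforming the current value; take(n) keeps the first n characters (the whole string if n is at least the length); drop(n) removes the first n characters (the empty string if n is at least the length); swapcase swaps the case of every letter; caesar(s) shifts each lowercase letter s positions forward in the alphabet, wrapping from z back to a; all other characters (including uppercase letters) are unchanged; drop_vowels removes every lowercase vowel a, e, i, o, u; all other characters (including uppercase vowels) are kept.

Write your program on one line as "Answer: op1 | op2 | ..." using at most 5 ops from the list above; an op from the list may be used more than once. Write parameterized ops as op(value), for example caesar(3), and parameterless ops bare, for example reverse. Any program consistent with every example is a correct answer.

caesar(4) | caesar(7) | swapcase | reverse | swapcase

Check, running the answer program on each example:
  "foqujs" -> "jsuynw" -> "qzbfud" -> "QZBFUD" -> "DUFBZQ" -> "dufbzq"
  "urzajcim" -> "yvdengmq" -> "fckluntx" -> "FCKLUNTX" -> "XTNULKCF" -> "xtnulkcf"
  "vjhtbw" -> "znlxfa" -> "gusemh" -> "GUSEMH" -> "HMESUG" -> "hmesug"
  "gjwghu" -> "knakly" -> "ruhrsf" -> "RUHRSF" -> "FSRHUR" -> "fsrhur"
  "gaeqjb" -> "keiunf" -> "rlpbum" -> "RLPBUM" -> "MUBPLR" -> "mubplr"
  "ytypztsk" -> "cxctdxwo" -> "jejakedv" -> "JEJAKEDV" -> "VDEKAJEJ" -> "vdekajej"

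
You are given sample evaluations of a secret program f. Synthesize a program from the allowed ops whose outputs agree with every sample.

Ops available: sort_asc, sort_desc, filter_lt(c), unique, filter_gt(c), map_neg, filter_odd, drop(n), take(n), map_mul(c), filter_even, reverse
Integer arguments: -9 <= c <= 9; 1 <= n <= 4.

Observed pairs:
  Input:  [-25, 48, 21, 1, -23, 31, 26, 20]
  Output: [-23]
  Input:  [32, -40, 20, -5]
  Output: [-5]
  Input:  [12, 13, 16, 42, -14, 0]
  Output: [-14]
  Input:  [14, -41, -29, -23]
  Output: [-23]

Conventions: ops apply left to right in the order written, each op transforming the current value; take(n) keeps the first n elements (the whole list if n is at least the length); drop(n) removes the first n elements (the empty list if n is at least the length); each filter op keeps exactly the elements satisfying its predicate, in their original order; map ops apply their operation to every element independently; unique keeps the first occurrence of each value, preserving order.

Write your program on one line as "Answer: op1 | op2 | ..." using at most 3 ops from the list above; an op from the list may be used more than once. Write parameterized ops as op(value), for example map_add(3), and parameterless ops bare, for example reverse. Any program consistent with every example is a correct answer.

drop(3) | reverse | filter_lt(0)

Check, running the answer program on each example:
  [-25, 48, 21, 1, -23, 31, 26, 20] -> [1, -23, 31, 26, 20] -> [20, 26, 31, -23, 1] -> [-23]
  [32, -40, 20, -5] -> [-5] -> [-5] -> [-5]
  [12, 13, 16, 42, -14, 0] -> [42, -14, 0] -> [0, -14, 42] -> [-14]
  [14, -41, -29, -23] -> [-23] -> [-23] -> [-23]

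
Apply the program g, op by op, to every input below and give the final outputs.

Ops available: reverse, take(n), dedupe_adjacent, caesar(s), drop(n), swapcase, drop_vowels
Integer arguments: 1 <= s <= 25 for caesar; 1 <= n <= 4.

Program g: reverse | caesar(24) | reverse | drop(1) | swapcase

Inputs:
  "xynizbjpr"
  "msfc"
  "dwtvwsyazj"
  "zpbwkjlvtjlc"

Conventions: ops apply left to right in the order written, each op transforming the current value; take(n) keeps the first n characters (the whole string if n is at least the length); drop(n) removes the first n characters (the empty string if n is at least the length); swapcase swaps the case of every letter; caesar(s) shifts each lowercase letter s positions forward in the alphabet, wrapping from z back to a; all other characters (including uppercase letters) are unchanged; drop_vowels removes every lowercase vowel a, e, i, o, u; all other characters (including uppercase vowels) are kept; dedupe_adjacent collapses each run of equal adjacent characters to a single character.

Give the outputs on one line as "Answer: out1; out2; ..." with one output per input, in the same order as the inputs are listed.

"WLGXZHNP"; "QDA"; "URTUQWYXH"; "NZUIHJTRHJA"

Execution, op by op:
  "xynizbjpr" -> "rpjbzinyx" -> "pnhzxglwv" -> "vwlgxzhnp" -> "wlgxzhnp" -> "WLGXZHNP"
  "msfc" -> "cfsm" -> "adqk" -> "kqda" -> "qda" -> "QDA"
  "dwtvwsyazj" -> "jzayswvtwd" -> "hxywqutrub" -> "burtuqwyxh" -> "urtuqwyxh" -> "URTUQWYXH"
  "zpbwkjlvtjlc" -> "cljtvljkwbpz" -> "ajhrtjhiuznx" -> "xnzuihjtrhja" -> "nzuihjtrhja" -> "NZUIHJTRHJA"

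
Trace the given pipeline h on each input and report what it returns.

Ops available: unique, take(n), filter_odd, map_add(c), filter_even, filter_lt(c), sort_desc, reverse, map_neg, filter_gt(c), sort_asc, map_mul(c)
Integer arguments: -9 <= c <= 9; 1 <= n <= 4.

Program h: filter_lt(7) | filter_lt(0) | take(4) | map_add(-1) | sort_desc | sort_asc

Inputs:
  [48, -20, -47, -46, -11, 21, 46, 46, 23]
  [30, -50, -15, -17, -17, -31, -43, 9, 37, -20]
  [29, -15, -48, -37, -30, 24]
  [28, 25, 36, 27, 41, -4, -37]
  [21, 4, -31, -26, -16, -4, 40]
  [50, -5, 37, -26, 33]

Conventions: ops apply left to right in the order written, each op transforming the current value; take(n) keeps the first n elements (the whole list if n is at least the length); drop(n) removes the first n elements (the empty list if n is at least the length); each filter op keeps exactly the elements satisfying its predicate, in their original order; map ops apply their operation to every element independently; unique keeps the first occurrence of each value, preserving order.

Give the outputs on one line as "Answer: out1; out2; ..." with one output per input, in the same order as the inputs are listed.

Execution, op by op:
  [48, -20, -47, -46, -11, 21, 46, 46, 23] -> [-20, -47, -46, -11] -> [-20, -47, -46, -11] -> [-20, -47, -46, -11] -> [-21, -48, -47, -12] -> [-12, -21, -47, -48] -> [-48, -47, -21, -12]
  [30, -50, -15, -17, -17, -31, -43, 9, 37, -20] -> [-50, -15, -17, -17, -31, -43, -20] -> [-50, -15, -17, -17, -31, -43, -20] -> [-50, -15, -17, -17] -> [-51, -16, -18, -18] -> [-16, -18, -18, -51] -> [-51, -18, -18, -16]
  [29, -15, -48, -37, -30, 24] -> [-15, -48, -37, -30] -> [-15, -48, -37, -30] -> [-15, -48, -37, -30] -> [-16, -49, -38, -31] -> [-16, -31, -38, -49] -> [-49, -38, -31, -16]
  [28, 25, 36, 27, 41, -4, -37] -> [-4, -37] -> [-4, -37] -> [-4, -37] -> [-5, -38] -> [-5, -38] -> [-38, -5]
  [21, 4, -31, -26, -16, -4, 40] -> [4, -31, -26, -16, -4] -> [-31, -26, -16, -4] -> [-31, -26, -16, -4] -> [-32, -27, -17, -5] -> [-5, -17, -27, -32] -> [-32, -27, -17, -5]
  [50, -5, 37, -26, 33] -> [-5, -26] -> [-5, -26] -> [-5, -26] -> [-6, -27] -> [-6, -27] -> [-27, -6]

[-48, -47, -21, -12]; [-51, -18, -18, -16]; [-49, -38, -31, -16]; [-38, -5]; [-32, -27, -17, -5]; [-27, -6]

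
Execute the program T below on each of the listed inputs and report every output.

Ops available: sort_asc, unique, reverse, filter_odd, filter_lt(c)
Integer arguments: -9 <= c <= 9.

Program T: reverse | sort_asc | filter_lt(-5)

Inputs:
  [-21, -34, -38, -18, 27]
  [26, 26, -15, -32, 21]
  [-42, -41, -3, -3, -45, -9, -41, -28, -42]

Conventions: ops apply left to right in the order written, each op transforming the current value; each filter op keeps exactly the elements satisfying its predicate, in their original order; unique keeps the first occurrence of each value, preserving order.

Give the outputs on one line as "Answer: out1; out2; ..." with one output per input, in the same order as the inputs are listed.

Execution, op by op:
  [-21, -34, -38, -18, 27] -> [27, -18, -38, -34, -21] -> [-38, -34, -21, -18, 27] -> [-38, -34, -21, -18]
  [26, 26, -15, -32, 21] -> [21, -32, -15, 26, 26] -> [-32, -15, 21, 26, 26] -> [-32, -15]
  [-42, -41, -3, -3, -45, -9, -41, -28, -42] -> [-42, -28, -41, -9, -45, -3, -3, -41, -42] -> [-45, -42, -42, -41, -41, -28, -9, -3, -3] -> [-45, -42, -42, -41, -41, -28, -9]

[-38, -34, -21, -18]; [-32, -15]; [-45, -42, -42, -41, -41, -28, -9]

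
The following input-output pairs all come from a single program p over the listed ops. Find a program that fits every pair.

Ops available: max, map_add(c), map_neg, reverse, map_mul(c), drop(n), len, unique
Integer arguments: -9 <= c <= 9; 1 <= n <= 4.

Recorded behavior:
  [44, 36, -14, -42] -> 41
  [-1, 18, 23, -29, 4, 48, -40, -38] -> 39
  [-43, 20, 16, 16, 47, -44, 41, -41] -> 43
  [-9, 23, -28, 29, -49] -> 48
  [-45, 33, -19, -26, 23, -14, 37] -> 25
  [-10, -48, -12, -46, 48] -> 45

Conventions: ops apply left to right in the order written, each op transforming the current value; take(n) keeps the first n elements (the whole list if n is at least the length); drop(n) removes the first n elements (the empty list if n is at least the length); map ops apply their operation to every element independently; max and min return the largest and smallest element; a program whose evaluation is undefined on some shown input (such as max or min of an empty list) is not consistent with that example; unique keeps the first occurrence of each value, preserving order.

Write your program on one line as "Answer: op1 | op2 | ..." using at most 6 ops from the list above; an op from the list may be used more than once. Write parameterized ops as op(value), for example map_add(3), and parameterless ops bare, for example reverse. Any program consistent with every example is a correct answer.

drop(2) | map_neg | map_add(-1) | unique | max

Check, running the answer program on each example:
  [44, 36, -14, -42] -> [-14, -42] -> [14, 42] -> [13, 41] -> [13, 41] -> 41
  [-1, 18, 23, -29, 4, 48, -40, -38] -> [23, -29, 4, 48, -40, -38] -> [-23, 29, -4, -48, 40, 38] -> [-24, 28, -5, -49, 39, 37] -> [-24, 28, -5, -49, 39, 37] -> 39
  [-43, 20, 16, 16, 47, -44, 41, -41] -> [16, 16, 47, -44, 41, -41] -> [-16, -16, -47, 44, -41, 41] -> [-17, -17, -48, 43, -42, 40] -> [-17, -48, 43, -42, 40] -> 43
  [-9, 23, -28, 29, -49] -> [-28, 29, -49] -> [28, -29, 49] -> [27, -30, 48] -> [27, -30, 48] -> 48
  [-45, 33, -19, -26, 23, -14, 37] -> [-19, -26, 23, -14, 37] -> [19, 26, -23, 14, -37] -> [18, 25, -24, 13, -38] -> [18, 25, -24, 13, -38] -> 25
  [-10, -48, -12, -46, 48] -> [-12, -46, 48] -> [12, 46, -48] -> [11, 45, -49] -> [11, 45, -49] -> 45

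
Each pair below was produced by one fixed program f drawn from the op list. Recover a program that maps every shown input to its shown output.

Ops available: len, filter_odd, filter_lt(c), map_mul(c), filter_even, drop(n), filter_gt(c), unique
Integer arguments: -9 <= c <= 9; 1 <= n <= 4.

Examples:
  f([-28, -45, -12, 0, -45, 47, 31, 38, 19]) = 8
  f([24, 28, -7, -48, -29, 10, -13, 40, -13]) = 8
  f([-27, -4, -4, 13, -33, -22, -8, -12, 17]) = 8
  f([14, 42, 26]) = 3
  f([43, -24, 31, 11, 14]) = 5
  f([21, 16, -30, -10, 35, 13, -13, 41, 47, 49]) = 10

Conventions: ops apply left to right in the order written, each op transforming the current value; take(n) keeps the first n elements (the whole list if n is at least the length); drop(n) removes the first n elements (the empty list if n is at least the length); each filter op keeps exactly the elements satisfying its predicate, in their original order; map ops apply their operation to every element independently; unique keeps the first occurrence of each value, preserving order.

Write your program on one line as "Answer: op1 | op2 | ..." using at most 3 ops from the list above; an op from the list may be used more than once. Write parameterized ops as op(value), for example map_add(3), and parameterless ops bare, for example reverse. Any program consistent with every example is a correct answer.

unique | len

Check, running the answer program on each example:
  [-28, -45, -12, 0, -45, 47, 31, 38, 19] -> [-28, -45, -12, 0, 47, 31, 38, 19] -> 8
  [24, 28, -7, -48, -29, 10, -13, 40, -13] -> [24, 28, -7, -48, -29, 10, -13, 40] -> 8
  [-27, -4, -4, 13, -33, -22, -8, -12, 17] -> [-27, -4, 13, -33, -22, -8, -12, 17] -> 8
  [14, 42, 26] -> [14, 42, 26] -> 3
  [43, -24, 31, 11, 14] -> [43, -24, 31, 11, 14] -> 5
  [21, 16, -30, -10, 35, 13, -13, 41, 47, 49] -> [21, 16, -30, -10, 35, 13, -13, 41, 47, 49] -> 10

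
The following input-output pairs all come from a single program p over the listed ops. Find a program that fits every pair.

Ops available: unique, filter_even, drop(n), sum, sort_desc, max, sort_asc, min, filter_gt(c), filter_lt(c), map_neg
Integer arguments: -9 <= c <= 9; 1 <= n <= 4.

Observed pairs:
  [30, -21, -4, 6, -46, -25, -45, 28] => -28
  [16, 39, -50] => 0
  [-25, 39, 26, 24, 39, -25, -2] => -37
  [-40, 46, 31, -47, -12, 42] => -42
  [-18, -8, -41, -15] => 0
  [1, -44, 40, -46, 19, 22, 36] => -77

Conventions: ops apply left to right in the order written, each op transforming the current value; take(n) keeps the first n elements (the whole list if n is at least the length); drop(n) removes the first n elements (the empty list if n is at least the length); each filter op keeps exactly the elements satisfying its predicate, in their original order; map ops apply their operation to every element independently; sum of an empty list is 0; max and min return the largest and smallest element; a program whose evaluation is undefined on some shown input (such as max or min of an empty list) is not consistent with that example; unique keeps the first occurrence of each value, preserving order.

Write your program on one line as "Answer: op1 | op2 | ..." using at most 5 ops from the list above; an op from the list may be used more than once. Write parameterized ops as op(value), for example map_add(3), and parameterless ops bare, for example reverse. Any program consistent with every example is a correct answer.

drop(4) | sort_desc | filter_gt(-8) | map_neg | sum

Check, running the answer program on each example:
  [30, -21, -4, 6, -46, -25, -45, 28] -> [-46, -25, -45, 28] -> [28, -25, -45, -46] -> [28] -> [-28] -> -28
  [16, 39, -50] -> [] -> [] -> [] -> [] -> 0
  [-25, 39, 26, 24, 39, -25, -2] -> [39, -25, -2] -> [39, -2, -25] -> [39, -2] -> [-39, 2] -> -37
  [-40, 46, 31, -47, -12, 42] -> [-12, 42] -> [42, -12] -> [42] -> [-42] -> -42
  [-18, -8, -41, -15] -> [] -> [] -> [] -> [] -> 0
  [1, -44, 40, -46, 19, 22, 36] -> [19, 22, 36] -> [36, 22, 19] -> [36, 22, 19] -> [-36, -22, -19] -> -77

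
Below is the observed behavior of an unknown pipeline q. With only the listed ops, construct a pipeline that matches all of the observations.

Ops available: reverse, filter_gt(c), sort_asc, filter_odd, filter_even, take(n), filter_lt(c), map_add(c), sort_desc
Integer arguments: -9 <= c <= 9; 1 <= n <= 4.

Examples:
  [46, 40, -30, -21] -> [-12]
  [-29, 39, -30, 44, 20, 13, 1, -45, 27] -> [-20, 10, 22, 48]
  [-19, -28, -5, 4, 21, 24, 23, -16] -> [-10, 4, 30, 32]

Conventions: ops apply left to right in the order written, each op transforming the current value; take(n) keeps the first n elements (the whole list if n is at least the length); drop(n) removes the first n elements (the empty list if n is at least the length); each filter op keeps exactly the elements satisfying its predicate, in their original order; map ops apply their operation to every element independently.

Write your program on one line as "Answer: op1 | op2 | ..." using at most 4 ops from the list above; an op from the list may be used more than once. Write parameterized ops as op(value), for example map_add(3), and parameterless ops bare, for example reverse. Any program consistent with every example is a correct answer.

map_add(9) | filter_even | take(4) | sort_asc

Check, running the answer program on each example:
  [46, 40, -30, -21] -> [55, 49, -21, -12] -> [-12] -> [-12] -> [-12]
  [-29, 39, -30, 44, 20, 13, 1, -45, 27] -> [-20, 48, -21, 53, 29, 22, 10, -36, 36] -> [-20, 48, 22, 10, -36, 36] -> [-20, 48, 22, 10] -> [-20, 10, 22, 48]
  [-19, -28, -5, 4, 21, 24, 23, -16] -> [-10, -19, 4, 13, 30, 33, 32, -7] -> [-10, 4, 30, 32] -> [-10, 4, 30, 32] -> [-10, 4, 30, 32]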